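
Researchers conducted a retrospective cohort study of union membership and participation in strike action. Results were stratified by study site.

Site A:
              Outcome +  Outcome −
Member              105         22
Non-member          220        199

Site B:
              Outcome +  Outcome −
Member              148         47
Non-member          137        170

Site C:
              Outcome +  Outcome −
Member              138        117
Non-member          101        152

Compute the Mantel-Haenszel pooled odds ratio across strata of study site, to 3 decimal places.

2.885

OR_MH = Σ(aᵢdᵢ/nᵢ) / Σ(bᵢcᵢ/nᵢ), where nᵢ is the stratum total.
Stratum 1 (Site A): n = 546; a·d/n = 105·199/546 = 38.2692; b·c/n = 22·220/546 = 8.8645
Stratum 2 (Site B): n = 502; a·d/n = 148·170/502 = 50.1195; b·c/n = 47·137/502 = 12.8267
Stratum 3 (Site C): n = 508; a·d/n = 138·152/508 = 41.2913; b·c/n = 117·101/508 = 23.2618
OR_MH = (38.2692 + 50.1195 + 41.2913) / (8.8645 + 12.8267 + 23.2618) = 129.6801 / 44.9530 = 2.88479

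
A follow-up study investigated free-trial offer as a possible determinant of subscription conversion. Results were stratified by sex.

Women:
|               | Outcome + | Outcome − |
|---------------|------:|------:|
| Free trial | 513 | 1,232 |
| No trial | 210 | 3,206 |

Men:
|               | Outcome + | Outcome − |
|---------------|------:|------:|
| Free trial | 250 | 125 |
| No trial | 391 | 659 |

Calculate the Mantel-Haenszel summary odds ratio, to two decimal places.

5.14

OR_MH = Σ(aᵢdᵢ/nᵢ) / Σ(bᵢcᵢ/nᵢ), where nᵢ is the stratum total.
Stratum 1 (Women): n = 5161; a·d/n = 513·3206/5161 = 318.6743; b·c/n = 1232·210/5161 = 50.1298
Stratum 2 (Men): n = 1425; a·d/n = 250·659/1425 = 115.6140; b·c/n = 125·391/1425 = 34.2982
OR_MH = (318.6743 + 115.6140) / (50.1298 + 34.2982) = 434.2883 / 84.4281 = 5.14389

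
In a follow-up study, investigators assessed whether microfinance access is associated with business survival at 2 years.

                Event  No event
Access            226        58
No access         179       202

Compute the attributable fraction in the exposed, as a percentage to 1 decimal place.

Cells: a = 226, b = 58, c = 179, d = 202.
Risk in exposed = 226/284 = 0.79577; risk in unexposed = 179/381 = 0.46982.
RR = 0.79577/0.46982 = 1.69380
AR% = (RR − 1)/RR × 100 = (1.69380 − 1)/1.69380 × 100 = 40.9611%

41.0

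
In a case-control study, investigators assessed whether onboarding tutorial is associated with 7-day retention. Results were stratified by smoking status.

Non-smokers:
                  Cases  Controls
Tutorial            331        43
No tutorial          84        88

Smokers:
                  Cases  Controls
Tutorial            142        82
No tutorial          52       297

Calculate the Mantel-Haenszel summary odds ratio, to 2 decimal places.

9.03

OR_MH = Σ(aᵢdᵢ/nᵢ) / Σ(bᵢcᵢ/nᵢ), where nᵢ is the stratum total.
Stratum 1 (Non-smokers): n = 546; a·d/n = 331·88/546 = 53.3480; b·c/n = 43·84/546 = 6.6154
Stratum 2 (Smokers): n = 573; a·d/n = 142·297/573 = 73.6021; b·c/n = 82·52/573 = 7.4415
OR_MH = (53.3480 + 73.6021) / (6.6154 + 7.4415) = 126.9501 / 14.0569 = 9.03114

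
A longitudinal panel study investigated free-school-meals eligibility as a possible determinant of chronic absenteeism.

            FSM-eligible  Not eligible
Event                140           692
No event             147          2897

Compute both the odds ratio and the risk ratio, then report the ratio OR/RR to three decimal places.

Reading the table with exposure as columns: a = 140 (FSM-eligible, case), b = 147 (FSM-eligible, non-case), c = 692 (Not eligible, case), d = 2897.
OR = (140·2897)/(147·692) = 405580/101724 = 3.98706
Risk in exposed = 140/287 = 0.48780; risk in unexposed = 692/3589 = 0.19281; RR = 2.52996
OR/RR = 3.98706 / 2.52996 = 1.57594
The outcome is not rare, so the OR lies further from 1 than the RR.

1.576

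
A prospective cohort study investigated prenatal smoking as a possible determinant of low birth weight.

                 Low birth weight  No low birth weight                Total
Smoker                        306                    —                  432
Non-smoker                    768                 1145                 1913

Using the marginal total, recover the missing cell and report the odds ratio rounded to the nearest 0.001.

3.621

The missing cell is in the exposed row: 432 − 306 = 126.
So a = 306, b = 126, c = 768, d = 1145.
OR = (a·d)/(b·c) = (306 × 1145) / (126 × 768) = 350370 / 96768 = 3.62072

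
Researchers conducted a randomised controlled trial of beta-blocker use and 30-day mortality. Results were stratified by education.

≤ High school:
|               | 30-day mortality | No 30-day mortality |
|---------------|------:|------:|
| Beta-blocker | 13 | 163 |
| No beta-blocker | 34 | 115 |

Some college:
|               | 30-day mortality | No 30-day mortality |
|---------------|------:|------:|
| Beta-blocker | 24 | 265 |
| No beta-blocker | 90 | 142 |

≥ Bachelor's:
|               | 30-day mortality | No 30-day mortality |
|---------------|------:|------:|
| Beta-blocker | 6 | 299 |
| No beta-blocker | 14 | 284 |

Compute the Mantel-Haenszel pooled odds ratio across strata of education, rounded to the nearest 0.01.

OR_MH = Σ(aᵢdᵢ/nᵢ) / Σ(bᵢcᵢ/nᵢ), where nᵢ is the stratum total.
Stratum 1 (≤ High school): n = 325; a·d/n = 13·115/325 = 4.6000; b·c/n = 163·34/325 = 17.0523
Stratum 2 (Some college): n = 521; a·d/n = 24·142/521 = 6.5413; b·c/n = 265·90/521 = 45.7774
Stratum 3 (≥ Bachelor's): n = 603; a·d/n = 6·284/603 = 2.8259; b·c/n = 299·14/603 = 6.9420
OR_MH = (4.6000 + 6.5413 + 2.8259) / (17.0523 + 45.7774 + 6.9420) = 13.9671 / 69.7716 = 0.20018

0.20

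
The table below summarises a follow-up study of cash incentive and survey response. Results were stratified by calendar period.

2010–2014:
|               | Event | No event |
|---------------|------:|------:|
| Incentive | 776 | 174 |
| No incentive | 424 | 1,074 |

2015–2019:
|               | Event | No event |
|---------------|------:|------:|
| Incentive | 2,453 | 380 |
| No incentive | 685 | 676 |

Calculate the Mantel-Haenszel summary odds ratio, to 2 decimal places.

7.98

OR_MH = Σ(aᵢdᵢ/nᵢ) / Σ(bᵢcᵢ/nᵢ), where nᵢ is the stratum total.
Stratum 1 (2010–2014): n = 2448; a·d/n = 776·1074/2448 = 340.4510; b·c/n = 174·424/2448 = 30.1373
Stratum 2 (2015–2019): n = 4194; a·d/n = 2453·676/4194 = 395.3810; b·c/n = 380·685/4194 = 62.0649
OR_MH = (340.4510 + 395.3810) / (30.1373 + 62.0649) = 735.8320 / 92.2021 = 7.98064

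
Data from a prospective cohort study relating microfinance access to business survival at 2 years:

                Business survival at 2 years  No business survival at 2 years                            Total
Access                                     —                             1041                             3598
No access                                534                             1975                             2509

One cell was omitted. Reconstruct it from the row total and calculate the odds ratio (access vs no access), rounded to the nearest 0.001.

9.085

The missing cell is in the exposed row: 3598 − 1041 = 2557.
So a = 2557, b = 1041, c = 534, d = 1975.
OR = (a·d)/(b·c) = (2557 × 1975) / (1041 × 534) = 5050075 / 555894 = 9.08460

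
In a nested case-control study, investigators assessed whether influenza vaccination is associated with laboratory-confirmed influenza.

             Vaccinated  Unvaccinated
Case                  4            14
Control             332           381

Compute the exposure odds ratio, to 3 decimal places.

0.328

Reading the table with exposure as columns: a = 4 (Vaccinated, case), b = 332 (Vaccinated, non-case), c = 14 (Unvaccinated, case), d = 381.
OR = (a·d)/(b·c) = (4 × 381) / (332 × 14) = 1524 / 4648 = 0.32788
Exposure is associated with lower odds of laboratory-confirmed influenza (OR = 0.33 < 1).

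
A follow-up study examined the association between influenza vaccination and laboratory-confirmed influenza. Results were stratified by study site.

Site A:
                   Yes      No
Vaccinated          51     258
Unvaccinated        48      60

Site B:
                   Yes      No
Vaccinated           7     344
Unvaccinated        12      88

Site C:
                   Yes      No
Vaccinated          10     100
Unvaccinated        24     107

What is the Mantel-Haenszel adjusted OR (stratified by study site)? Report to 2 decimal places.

OR_MH = Σ(aᵢdᵢ/nᵢ) / Σ(bᵢcᵢ/nᵢ), where nᵢ is the stratum total.
Stratum 1 (Site A): n = 417; a·d/n = 51·60/417 = 7.3381; b·c/n = 258·48/417 = 29.6978
Stratum 2 (Site B): n = 451; a·d/n = 7·88/451 = 1.3659; b·c/n = 344·12/451 = 9.1530
Stratum 3 (Site C): n = 241; a·d/n = 10·107/241 = 4.4398; b·c/n = 100·24/241 = 9.9585
OR_MH = (7.3381 + 1.3659 + 4.4398) / (29.6978 + 9.1530 + 9.9585) = 13.1438 / 48.8093 = 0.26929

0.27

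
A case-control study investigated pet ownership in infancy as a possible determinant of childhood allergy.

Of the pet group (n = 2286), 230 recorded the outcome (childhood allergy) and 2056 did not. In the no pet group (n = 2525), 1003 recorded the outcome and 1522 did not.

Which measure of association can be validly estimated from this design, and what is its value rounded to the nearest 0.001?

From the description: a = 230, b = 2056, c = 1003, d = 1522.
This is a case-control study: participants were sampled on outcome status, so risks in the source population cannot be estimated directly — relative risk is not valid here. The odds ratio is the appropriate measure.
OR = (a·d)/(b·c) = (230 × 1522) / (2056 × 1003) = 350060 / 2062168 = 0.16975

0.170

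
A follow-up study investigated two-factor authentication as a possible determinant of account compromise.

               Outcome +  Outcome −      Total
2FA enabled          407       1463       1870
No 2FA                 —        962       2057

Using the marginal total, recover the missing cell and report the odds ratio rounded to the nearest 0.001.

The missing cell is in the unexposed row: 2057 − 962 = 1095.
So a = 407, b = 1463, c = 1095, d = 962.
OR = (a·d)/(b·c) = (407 × 962) / (1463 × 1095) = 391534 / 1601985 = 0.24441

0.244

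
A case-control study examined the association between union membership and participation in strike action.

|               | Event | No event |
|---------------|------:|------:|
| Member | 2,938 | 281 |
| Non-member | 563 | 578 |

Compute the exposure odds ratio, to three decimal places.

Cells: a = 2938, b = 281, c = 563, d = 578.
OR = (a·d)/(b·c) = (2938 × 578) / (281 × 563) = 1698164 / 158203 = 10.73408
The odds of participation in strike action are about 10.73 times as high in the member group.

10.734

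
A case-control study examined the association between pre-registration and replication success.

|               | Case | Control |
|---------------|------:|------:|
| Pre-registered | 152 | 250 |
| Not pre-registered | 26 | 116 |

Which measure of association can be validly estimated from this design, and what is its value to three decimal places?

2.713

Cells: a = 152, b = 250, c = 26, d = 116.
This is a case-control study: participants were sampled on outcome status, so risks in the source population cannot be estimated directly — relative risk is not valid here. The odds ratio is the appropriate measure.
OR = (a·d)/(b·c) = (152 × 116) / (250 × 26) = 17632 / 6500 = 2.71262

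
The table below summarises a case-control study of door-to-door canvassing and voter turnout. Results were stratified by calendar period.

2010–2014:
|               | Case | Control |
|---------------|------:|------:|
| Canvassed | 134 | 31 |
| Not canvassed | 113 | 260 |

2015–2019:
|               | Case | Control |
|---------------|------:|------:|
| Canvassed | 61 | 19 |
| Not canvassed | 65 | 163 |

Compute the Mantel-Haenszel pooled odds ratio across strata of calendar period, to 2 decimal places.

9.22

OR_MH = Σ(aᵢdᵢ/nᵢ) / Σ(bᵢcᵢ/nᵢ), where nᵢ is the stratum total.
Stratum 1 (2010–2014): n = 538; a·d/n = 134·260/538 = 64.7584; b·c/n = 31·113/538 = 6.5112
Stratum 2 (2015–2019): n = 308; a·d/n = 61·163/308 = 32.2825; b·c/n = 19·65/308 = 4.0097
OR_MH = (64.7584 + 32.2825) / (6.5112 + 4.0097) = 97.0408 / 10.5209 = 9.22363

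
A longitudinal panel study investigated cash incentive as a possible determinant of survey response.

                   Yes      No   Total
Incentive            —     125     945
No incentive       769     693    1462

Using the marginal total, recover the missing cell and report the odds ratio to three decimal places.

5.912

The missing cell is in the exposed row: 945 − 125 = 820.
So a = 820, b = 125, c = 769, d = 693.
OR = (a·d)/(b·c) = (820 × 693) / (125 × 769) = 568260 / 96125 = 5.91168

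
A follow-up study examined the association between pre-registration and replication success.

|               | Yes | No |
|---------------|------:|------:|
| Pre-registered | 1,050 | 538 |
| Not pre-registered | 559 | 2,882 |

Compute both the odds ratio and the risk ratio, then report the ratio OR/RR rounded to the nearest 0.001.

Cells: a = 1050, b = 538, c = 559, d = 2882.
OR = (1050·2882)/(538·559) = 3026100/300742 = 10.06211
Risk in exposed = 1050/1588 = 0.66121; risk in unexposed = 559/3441 = 0.16245; RR = 4.07016
OR/RR = 10.06211 / 4.07016 = 2.47217
The outcome is not rare, so the OR lies further from 1 than the RR.

2.472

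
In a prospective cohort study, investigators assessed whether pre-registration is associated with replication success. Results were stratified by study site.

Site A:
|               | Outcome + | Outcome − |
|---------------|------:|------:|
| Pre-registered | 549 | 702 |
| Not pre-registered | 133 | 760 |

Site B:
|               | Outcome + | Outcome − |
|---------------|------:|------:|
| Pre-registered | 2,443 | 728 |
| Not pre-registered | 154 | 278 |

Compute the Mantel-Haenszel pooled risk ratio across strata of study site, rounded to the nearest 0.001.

2.447

RR_MH = Σ(aᵢ·n₀ᵢ/nᵢ) / Σ(cᵢ·n₁ᵢ/nᵢ), with n₁ᵢ = aᵢ+bᵢ (exposed), n₀ᵢ = cᵢ+dᵢ (unexposed), nᵢ = n₁ᵢ+n₀ᵢ.
Stratum 1 (Site A): n₁ = 1251, n₀ = 893, n = 2144; a·n₀/n = 549·893/2144 = 228.6646; c·n₁/n = 133·1251/2144 = 77.6040
Stratum 2 (Site B): n₁ = 3171, n₀ = 432, n = 3603; a·n₀/n = 2443·432/3603 = 292.9159; c·n₁/n = 154·3171/3603 = 135.5354
RR_MH = (228.6646 + 292.9159) / (77.6040 + 135.5354) = 521.5805 / 213.1394 = 2.44713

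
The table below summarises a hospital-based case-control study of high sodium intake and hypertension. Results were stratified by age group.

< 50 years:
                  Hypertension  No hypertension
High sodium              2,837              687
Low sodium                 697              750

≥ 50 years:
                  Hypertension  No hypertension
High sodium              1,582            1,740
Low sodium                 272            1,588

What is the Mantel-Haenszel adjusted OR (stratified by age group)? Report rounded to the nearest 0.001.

4.864

OR_MH = Σ(aᵢdᵢ/nᵢ) / Σ(bᵢcᵢ/nᵢ), where nᵢ is the stratum total.
Stratum 1 (< 50 years): n = 4971; a·d/n = 2837·750/4971 = 428.0326; b·c/n = 687·697/4971 = 96.3265
Stratum 2 (≥ 50 years): n = 5182; a·d/n = 1582·1588/5182 = 484.7966; b·c/n = 1740·272/5182 = 91.3315
OR_MH = (428.0326 + 484.7966) / (96.3265 + 91.3315) = 912.8292 / 187.6580 = 4.86432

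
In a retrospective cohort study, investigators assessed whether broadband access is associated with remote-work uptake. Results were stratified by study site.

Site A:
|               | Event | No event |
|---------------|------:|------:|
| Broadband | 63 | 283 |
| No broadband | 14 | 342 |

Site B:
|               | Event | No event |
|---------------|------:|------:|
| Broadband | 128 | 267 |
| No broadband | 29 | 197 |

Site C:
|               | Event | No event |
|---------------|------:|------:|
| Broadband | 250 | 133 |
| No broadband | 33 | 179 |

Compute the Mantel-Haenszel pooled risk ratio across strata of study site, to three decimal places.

RR_MH = Σ(aᵢ·n₀ᵢ/nᵢ) / Σ(cᵢ·n₁ᵢ/nᵢ), with n₁ᵢ = aᵢ+bᵢ (exposed), n₀ᵢ = cᵢ+dᵢ (unexposed), nᵢ = n₁ᵢ+n₀ᵢ.
Stratum 1 (Site A): n₁ = 346, n₀ = 356, n = 702; a·n₀/n = 63·356/702 = 31.9487; c·n₁/n = 14·346/702 = 6.9003
Stratum 2 (Site B): n₁ = 395, n₀ = 226, n = 621; a·n₀/n = 128·226/621 = 46.5829; c·n₁/n = 29·395/621 = 18.4461
Stratum 3 (Site C): n₁ = 383, n₀ = 212, n = 595; a·n₀/n = 250·212/595 = 89.0756; c·n₁/n = 33·383/595 = 21.2420
RR_MH = (31.9487 + 46.5829 + 89.0756) / (6.9003 + 18.4461 + 21.2420) = 167.6073 / 46.5884 = 3.59762

3.598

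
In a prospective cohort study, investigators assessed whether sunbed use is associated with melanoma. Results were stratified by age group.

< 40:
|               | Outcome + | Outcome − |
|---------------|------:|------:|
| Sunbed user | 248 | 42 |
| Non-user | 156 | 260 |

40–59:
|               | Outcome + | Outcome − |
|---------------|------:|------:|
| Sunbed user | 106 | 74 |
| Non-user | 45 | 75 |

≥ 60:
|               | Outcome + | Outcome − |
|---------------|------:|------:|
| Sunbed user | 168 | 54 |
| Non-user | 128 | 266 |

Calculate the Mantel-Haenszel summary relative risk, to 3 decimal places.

RR_MH = Σ(aᵢ·n₀ᵢ/nᵢ) / Σ(cᵢ·n₁ᵢ/nᵢ), with n₁ᵢ = aᵢ+bᵢ (exposed), n₀ᵢ = cᵢ+dᵢ (unexposed), nᵢ = n₁ᵢ+n₀ᵢ.
Stratum 1 (< 40): n₁ = 290, n₀ = 416, n = 706; a·n₀/n = 248·416/706 = 146.1303; c·n₁/n = 156·290/706 = 64.0793
Stratum 2 (40–59): n₁ = 180, n₀ = 120, n = 300; a·n₀/n = 106·120/300 = 42.4000; c·n₁/n = 45·180/300 = 27.0000
Stratum 3 (≥ 60): n₁ = 222, n₀ = 394, n = 616; a·n₀/n = 168·394/616 = 107.4545; c·n₁/n = 128·222/616 = 46.1299
RR_MH = (146.1303 + 42.4000 + 107.4545) / (64.0793 + 27.0000 + 46.1299) = 295.9849 / 137.2092 = 2.15718

2.157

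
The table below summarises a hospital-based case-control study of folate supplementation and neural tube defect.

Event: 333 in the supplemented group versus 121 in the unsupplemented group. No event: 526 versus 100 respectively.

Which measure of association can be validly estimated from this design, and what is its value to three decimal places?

From the description: a = 333, b = 526, c = 121, d = 100.
This is a hospital-based case-control study: participants were sampled on outcome status, so risks in the source population cannot be estimated directly — relative risk is not valid here. The odds ratio is the appropriate measure.
OR = (a·d)/(b·c) = (333 × 100) / (526 × 121) = 33300 / 63646 = 0.52321

0.523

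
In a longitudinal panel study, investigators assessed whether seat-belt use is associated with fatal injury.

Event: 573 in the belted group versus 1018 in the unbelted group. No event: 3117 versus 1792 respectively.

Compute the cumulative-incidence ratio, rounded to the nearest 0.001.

From the description: a = 573, b = 3117, c = 1018, d = 1792.
Risk in exposed = 573/3690 = 0.15528; risk in unexposed = 1018/2810 = 0.36228.
RR = 0.15528 / 0.36228 = 0.42863
The risk is 57% lower among the exposed than among the unexposed.

0.429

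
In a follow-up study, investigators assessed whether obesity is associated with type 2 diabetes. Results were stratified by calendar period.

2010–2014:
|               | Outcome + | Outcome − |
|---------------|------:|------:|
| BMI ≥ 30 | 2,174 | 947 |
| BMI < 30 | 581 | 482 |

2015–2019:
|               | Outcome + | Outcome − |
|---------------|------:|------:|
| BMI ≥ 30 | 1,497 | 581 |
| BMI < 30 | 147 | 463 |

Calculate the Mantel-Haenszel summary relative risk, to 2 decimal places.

RR_MH = Σ(aᵢ·n₀ᵢ/nᵢ) / Σ(cᵢ·n₁ᵢ/nᵢ), with n₁ᵢ = aᵢ+bᵢ (exposed), n₀ᵢ = cᵢ+dᵢ (unexposed), nᵢ = n₁ᵢ+n₀ᵢ.
Stratum 1 (2010–2014): n₁ = 3121, n₀ = 1063, n = 4184; a·n₀/n = 2174·1063/4184 = 552.3332; c·n₁/n = 581·3121/4184 = 433.3893
Stratum 2 (2015–2019): n₁ = 2078, n₀ = 610, n = 2688; a·n₀/n = 1497·610/2688 = 339.7210; c·n₁/n = 147·2078/2688 = 113.6406
RR_MH = (552.3332 + 339.7210) / (433.3893 + 113.6406) = 892.0542 / 547.0300 = 1.63072

1.63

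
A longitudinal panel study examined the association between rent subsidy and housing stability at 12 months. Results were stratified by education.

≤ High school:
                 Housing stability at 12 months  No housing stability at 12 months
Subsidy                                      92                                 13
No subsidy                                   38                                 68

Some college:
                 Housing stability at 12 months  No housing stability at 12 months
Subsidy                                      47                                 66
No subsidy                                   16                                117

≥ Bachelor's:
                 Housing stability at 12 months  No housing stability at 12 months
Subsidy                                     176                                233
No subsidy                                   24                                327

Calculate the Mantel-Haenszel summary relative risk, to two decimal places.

3.90

RR_MH = Σ(aᵢ·n₀ᵢ/nᵢ) / Σ(cᵢ·n₁ᵢ/nᵢ), with n₁ᵢ = aᵢ+bᵢ (exposed), n₀ᵢ = cᵢ+dᵢ (unexposed), nᵢ = n₁ᵢ+n₀ᵢ.
Stratum 1 (≤ High school): n₁ = 105, n₀ = 106, n = 211; a·n₀/n = 92·106/211 = 46.2180; c·n₁/n = 38·105/211 = 18.9100
Stratum 2 (Some college): n₁ = 113, n₀ = 133, n = 246; a·n₀/n = 47·133/246 = 25.4106; c·n₁/n = 16·113/246 = 7.3496
Stratum 3 (≥ Bachelor's): n₁ = 409, n₀ = 351, n = 760; a·n₀/n = 176·351/760 = 81.2842; c·n₁/n = 24·409/760 = 12.9158
RR_MH = (46.2180 + 25.4106 + 81.2842) / (18.9100 + 7.3496 + 12.9158) = 152.9128 / 39.1753 = 3.90329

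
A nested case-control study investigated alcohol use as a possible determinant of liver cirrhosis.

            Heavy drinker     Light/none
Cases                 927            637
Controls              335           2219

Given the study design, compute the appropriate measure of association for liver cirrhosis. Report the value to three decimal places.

9.639

Reading the table with exposure as columns: a = 927 (Heavy drinker, case), b = 335 (Heavy drinker, non-case), c = 637 (Light/none, case), d = 2219.
This is a nested case-control study: participants were sampled on outcome status, so risks in the source population cannot be estimated directly — relative risk is not valid here. The odds ratio is the appropriate measure.
OR = (a·d)/(b·c) = (927 × 2219) / (335 × 637) = 2057013 / 213395 = 9.63946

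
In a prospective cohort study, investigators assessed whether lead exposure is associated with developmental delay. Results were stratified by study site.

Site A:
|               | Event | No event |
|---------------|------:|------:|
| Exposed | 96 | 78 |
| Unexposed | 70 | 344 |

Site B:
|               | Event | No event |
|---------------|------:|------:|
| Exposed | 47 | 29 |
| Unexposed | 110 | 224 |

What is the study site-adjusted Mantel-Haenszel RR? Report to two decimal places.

RR_MH = Σ(aᵢ·n₀ᵢ/nᵢ) / Σ(cᵢ·n₁ᵢ/nᵢ), with n₁ᵢ = aᵢ+bᵢ (exposed), n₀ᵢ = cᵢ+dᵢ (unexposed), nᵢ = n₁ᵢ+n₀ᵢ.
Stratum 1 (Site A): n₁ = 174, n₀ = 414, n = 588; a·n₀/n = 96·414/588 = 67.5918; c·n₁/n = 70·174/588 = 20.7143
Stratum 2 (Site B): n₁ = 76, n₀ = 334, n = 410; a·n₀/n = 47·334/410 = 38.2878; c·n₁/n = 110·76/410 = 20.3902
RR_MH = (67.5918 + 38.2878) / (20.7143 + 20.3902) = 105.8796 / 41.1045 = 2.57586

2.58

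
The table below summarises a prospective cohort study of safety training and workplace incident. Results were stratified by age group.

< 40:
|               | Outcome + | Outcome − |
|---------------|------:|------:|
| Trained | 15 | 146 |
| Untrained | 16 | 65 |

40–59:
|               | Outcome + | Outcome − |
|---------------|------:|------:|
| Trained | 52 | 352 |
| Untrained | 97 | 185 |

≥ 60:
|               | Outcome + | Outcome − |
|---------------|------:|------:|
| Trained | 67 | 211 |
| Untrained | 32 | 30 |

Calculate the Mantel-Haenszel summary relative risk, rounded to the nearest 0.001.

0.411

RR_MH = Σ(aᵢ·n₀ᵢ/nᵢ) / Σ(cᵢ·n₁ᵢ/nᵢ), with n₁ᵢ = aᵢ+bᵢ (exposed), n₀ᵢ = cᵢ+dᵢ (unexposed), nᵢ = n₁ᵢ+n₀ᵢ.
Stratum 1 (< 40): n₁ = 161, n₀ = 81, n = 242; a·n₀/n = 15·81/242 = 5.0207; c·n₁/n = 16·161/242 = 10.6446
Stratum 2 (40–59): n₁ = 404, n₀ = 282, n = 686; a·n₀/n = 52·282/686 = 21.3761; c·n₁/n = 97·404/686 = 57.1254
Stratum 3 (≥ 60): n₁ = 278, n₀ = 62, n = 340; a·n₀/n = 67·62/340 = 12.2176; c·n₁/n = 32·278/340 = 26.1647
RR_MH = (5.0207 + 21.3761 + 12.2176) / (10.6446 + 57.1254 + 26.1647) = 38.6144 / 93.9347 = 0.41108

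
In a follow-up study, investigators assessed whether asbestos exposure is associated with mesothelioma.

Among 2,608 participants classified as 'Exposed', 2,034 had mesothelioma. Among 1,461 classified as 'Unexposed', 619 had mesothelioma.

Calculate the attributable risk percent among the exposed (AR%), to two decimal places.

45.68

From the description: a = 2034, b = 574, c = 619, d = 842.
Risk in exposed = 2034/2608 = 0.77991; risk in unexposed = 619/1461 = 0.42368.
RR = 0.77991/0.42368 = 1.84078
AR% = (RR − 1)/RR × 100 = (1.84078 − 1)/1.84078 × 100 = 45.6753%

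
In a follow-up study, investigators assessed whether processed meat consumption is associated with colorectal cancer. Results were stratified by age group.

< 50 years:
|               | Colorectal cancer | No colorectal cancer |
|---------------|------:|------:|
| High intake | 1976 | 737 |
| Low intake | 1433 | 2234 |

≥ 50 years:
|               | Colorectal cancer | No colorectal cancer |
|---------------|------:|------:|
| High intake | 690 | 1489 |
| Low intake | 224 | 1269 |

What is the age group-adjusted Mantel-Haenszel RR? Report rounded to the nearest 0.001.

1.908

RR_MH = Σ(aᵢ·n₀ᵢ/nᵢ) / Σ(cᵢ·n₁ᵢ/nᵢ), with n₁ᵢ = aᵢ+bᵢ (exposed), n₀ᵢ = cᵢ+dᵢ (unexposed), nᵢ = n₁ᵢ+n₀ᵢ.
Stratum 1 (< 50 years): n₁ = 2713, n₀ = 3667, n = 6380; a·n₀/n = 1976·3667/6380 = 1135.7354; c·n₁/n = 1433·2713/6380 = 609.3619
Stratum 2 (≥ 50 years): n₁ = 2179, n₀ = 1493, n = 3672; a·n₀/n = 690·1493/3672 = 280.5474; c·n₁/n = 224·2179/3672 = 132.9237
RR_MH = (1135.7354 + 280.5474) / (609.3619 + 132.9237) = 1416.2828 / 742.2857 = 1.90800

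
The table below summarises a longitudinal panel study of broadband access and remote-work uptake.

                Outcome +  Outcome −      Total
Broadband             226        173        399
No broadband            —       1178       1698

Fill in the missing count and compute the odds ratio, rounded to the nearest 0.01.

The missing cell is in the unexposed row: 1698 − 1178 = 520.
So a = 226, b = 173, c = 520, d = 1178.
OR = (a·d)/(b·c) = (226 × 1178) / (173 × 520) = 266228 / 89960 = 2.95940

2.96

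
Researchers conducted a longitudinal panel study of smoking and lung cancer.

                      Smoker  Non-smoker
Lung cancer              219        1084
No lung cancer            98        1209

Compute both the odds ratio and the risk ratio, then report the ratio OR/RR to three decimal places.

1.706

Reading the table with exposure as columns: a = 219 (Smoker, case), b = 98 (Smoker, non-case), c = 1084 (Non-smoker, case), d = 1209.
OR = (219·1209)/(98·1084) = 264771/106232 = 2.49238
Risk in exposed = 219/317 = 0.69085; risk in unexposed = 1084/2293 = 0.47274; RR = 1.46137
OR/RR = 2.49238 / 1.46137 = 1.70551
The outcome is not rare, so the OR lies further from 1 than the RR.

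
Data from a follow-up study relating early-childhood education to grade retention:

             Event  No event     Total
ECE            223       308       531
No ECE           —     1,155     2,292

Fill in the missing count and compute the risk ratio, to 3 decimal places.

0.847

The missing cell is in the unexposed row: 2292 − 1155 = 1137.
So a = 223, b = 308, c = 1137, d = 1155.
RR = [a/(a+b)] / [c/(c+d)] = (223/531) / (1137/2292) = 0.41996/0.49607 = 0.84657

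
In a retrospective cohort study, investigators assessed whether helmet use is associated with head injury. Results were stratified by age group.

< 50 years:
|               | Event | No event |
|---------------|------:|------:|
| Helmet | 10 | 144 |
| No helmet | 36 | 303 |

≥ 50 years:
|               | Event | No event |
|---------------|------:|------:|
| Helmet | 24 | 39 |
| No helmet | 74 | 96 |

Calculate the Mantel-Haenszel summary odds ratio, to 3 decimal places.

0.700

OR_MH = Σ(aᵢdᵢ/nᵢ) / Σ(bᵢcᵢ/nᵢ), where nᵢ is the stratum total.
Stratum 1 (< 50 years): n = 493; a·d/n = 10·303/493 = 6.1460; b·c/n = 144·36/493 = 10.5152
Stratum 2 (≥ 50 years): n = 233; a·d/n = 24·96/233 = 9.8884; b·c/n = 39·74/233 = 12.3863
OR_MH = (6.1460 + 9.8884) / (10.5152 + 12.3863) = 16.0345 / 22.9015 = 0.70015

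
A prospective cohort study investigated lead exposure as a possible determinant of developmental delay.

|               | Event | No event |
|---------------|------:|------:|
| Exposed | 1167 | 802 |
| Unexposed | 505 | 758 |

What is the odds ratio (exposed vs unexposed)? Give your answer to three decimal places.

Cells: a = 1167, b = 802, c = 505, d = 758.
OR = (a·d)/(b·c) = (1167 × 758) / (802 × 505) = 884586 / 405010 = 2.18411
The odds of developmental delay are about 2.18 times as high in the exposed group.

2.184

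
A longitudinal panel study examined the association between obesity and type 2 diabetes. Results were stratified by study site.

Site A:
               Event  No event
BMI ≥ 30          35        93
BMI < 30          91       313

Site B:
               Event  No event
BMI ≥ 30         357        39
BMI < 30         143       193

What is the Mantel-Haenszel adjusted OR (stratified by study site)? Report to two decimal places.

OR_MH = Σ(aᵢdᵢ/nᵢ) / Σ(bᵢcᵢ/nᵢ), where nᵢ is the stratum total.
Stratum 1 (Site A): n = 532; a·d/n = 35·313/532 = 20.5921; b·c/n = 93·91/532 = 15.9079
Stratum 2 (Site B): n = 732; a·d/n = 357·193/732 = 94.1270; b·c/n = 39·143/732 = 7.6189
OR_MH = (20.5921 + 94.1270) / (15.9079 + 7.6189) = 114.7192 / 23.5267 = 4.87612

4.88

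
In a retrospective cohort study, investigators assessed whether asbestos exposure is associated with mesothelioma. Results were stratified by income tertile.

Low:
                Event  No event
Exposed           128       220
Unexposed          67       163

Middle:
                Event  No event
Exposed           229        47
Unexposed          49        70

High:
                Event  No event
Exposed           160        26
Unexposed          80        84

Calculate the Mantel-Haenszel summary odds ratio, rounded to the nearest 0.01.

3.09

OR_MH = Σ(aᵢdᵢ/nᵢ) / Σ(bᵢcᵢ/nᵢ), where nᵢ is the stratum total.
Stratum 1 (Low): n = 578; a·d/n = 128·163/578 = 36.0969; b·c/n = 220·67/578 = 25.5017
Stratum 2 (Middle): n = 395; a·d/n = 229·70/395 = 40.5823; b·c/n = 47·49/395 = 5.8304
Stratum 3 (High): n = 350; a·d/n = 160·84/350 = 38.4000; b·c/n = 26·80/350 = 5.9429
OR_MH = (36.0969 + 40.5823 + 38.4000) / (25.5017 + 5.8304 + 5.9429) = 115.0792 / 37.2750 = 3.08730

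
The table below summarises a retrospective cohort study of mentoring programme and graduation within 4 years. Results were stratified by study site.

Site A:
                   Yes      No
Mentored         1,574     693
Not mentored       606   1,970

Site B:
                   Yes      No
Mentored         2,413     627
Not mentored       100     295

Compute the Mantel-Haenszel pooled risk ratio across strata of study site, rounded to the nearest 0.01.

RR_MH = Σ(aᵢ·n₀ᵢ/nᵢ) / Σ(cᵢ·n₁ᵢ/nᵢ), with n₁ᵢ = aᵢ+bᵢ (exposed), n₀ᵢ = cᵢ+dᵢ (unexposed), nᵢ = n₁ᵢ+n₀ᵢ.
Stratum 1 (Site A): n₁ = 2267, n₀ = 2576, n = 4843; a·n₀/n = 1574·2576/4843 = 837.2133; c·n₁/n = 606·2267/4843 = 283.6676
Stratum 2 (Site B): n₁ = 3040, n₀ = 395, n = 3435; a·n₀/n = 2413·395/3435 = 277.4774; c·n₁/n = 100·3040/3435 = 88.5007
RR_MH = (837.2133 + 277.4774) / (283.6676 + 88.5007) = 1114.6907 / 372.1683 = 2.99513

3.00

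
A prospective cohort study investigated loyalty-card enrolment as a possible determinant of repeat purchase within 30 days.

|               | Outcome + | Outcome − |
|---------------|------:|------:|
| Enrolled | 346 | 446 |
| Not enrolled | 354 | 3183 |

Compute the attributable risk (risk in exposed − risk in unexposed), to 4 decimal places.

0.3368

Cells: a = 346, b = 446, c = 354, d = 3183.
Risk in exposed = 346/792 = 0.436869; risk in unexposed = 354/3537 = 0.100085.
Risk difference = 0.436869 − 0.100085 = 0.336784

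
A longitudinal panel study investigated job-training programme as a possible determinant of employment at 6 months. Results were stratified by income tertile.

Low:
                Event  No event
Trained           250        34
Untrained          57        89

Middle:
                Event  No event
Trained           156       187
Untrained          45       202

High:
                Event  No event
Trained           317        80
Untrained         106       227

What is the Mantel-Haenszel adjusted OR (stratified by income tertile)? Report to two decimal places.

OR_MH = Σ(aᵢdᵢ/nᵢ) / Σ(bᵢcᵢ/nᵢ), where nᵢ is the stratum total.
Stratum 1 (Low): n = 430; a·d/n = 250·89/430 = 51.7442; b·c/n = 34·57/430 = 4.5070
Stratum 2 (Middle): n = 590; a·d/n = 156·202/590 = 53.4102; b·c/n = 187·45/590 = 14.2627
Stratum 3 (High): n = 730; a·d/n = 317·227/730 = 98.5740; b·c/n = 80·106/730 = 11.6164
OR_MH = (51.7442 + 53.4102 + 98.5740) / (4.5070 + 14.2627 + 11.6164) = 203.7283 / 30.3861 = 6.70465

6.70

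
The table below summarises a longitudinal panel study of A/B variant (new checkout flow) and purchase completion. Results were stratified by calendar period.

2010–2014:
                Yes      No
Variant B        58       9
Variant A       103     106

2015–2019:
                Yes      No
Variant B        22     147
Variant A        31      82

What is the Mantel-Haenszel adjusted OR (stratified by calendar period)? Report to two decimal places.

OR_MH = Σ(aᵢdᵢ/nᵢ) / Σ(bᵢcᵢ/nᵢ), where nᵢ is the stratum total.
Stratum 1 (2010–2014): n = 276; a·d/n = 58·106/276 = 22.2754; b·c/n = 9·103/276 = 3.3587
Stratum 2 (2015–2019): n = 282; a·d/n = 22·82/282 = 6.3972; b·c/n = 147·31/282 = 16.1596
OR_MH = (22.2754 + 6.3972) / (3.3587 + 16.1596) = 28.6725 / 19.5183 = 1.46901

1.47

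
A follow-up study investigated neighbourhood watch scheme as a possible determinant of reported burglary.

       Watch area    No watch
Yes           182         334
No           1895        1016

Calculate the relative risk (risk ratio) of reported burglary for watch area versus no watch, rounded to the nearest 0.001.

Reading the table with exposure as columns: a = 182 (Watch area, case), b = 1895 (Watch area, non-case), c = 334 (No watch, case), d = 1016.
Risk in exposed = 182/2077 = 0.08763; risk in unexposed = 334/1350 = 0.24741.
RR = 0.08763 / 0.24741 = 0.35418
The risk is 65% lower among the exposed than among the unexposed.

0.354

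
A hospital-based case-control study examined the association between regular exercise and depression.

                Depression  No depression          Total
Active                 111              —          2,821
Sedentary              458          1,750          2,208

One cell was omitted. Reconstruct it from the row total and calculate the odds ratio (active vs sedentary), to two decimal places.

The missing cell is in the exposed row: 2821 − 111 = 2710.
So a = 111, b = 2710, c = 458, d = 1750.
OR = (a·d)/(b·c) = (111 × 1750) / (2710 × 458) = 194250 / 1241180 = 0.15650

0.16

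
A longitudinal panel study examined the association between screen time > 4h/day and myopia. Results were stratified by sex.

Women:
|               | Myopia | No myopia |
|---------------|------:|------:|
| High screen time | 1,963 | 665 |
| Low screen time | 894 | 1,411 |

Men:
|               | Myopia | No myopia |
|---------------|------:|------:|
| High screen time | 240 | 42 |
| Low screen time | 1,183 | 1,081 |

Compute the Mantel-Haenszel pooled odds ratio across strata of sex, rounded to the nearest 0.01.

4.74

OR_MH = Σ(aᵢdᵢ/nᵢ) / Σ(bᵢcᵢ/nᵢ), where nᵢ is the stratum total.
Stratum 1 (Women): n = 4933; a·d/n = 1963·1411/4933 = 561.4825; b·c/n = 665·894/4933 = 120.5169
Stratum 2 (Men): n = 2546; a·d/n = 240·1081/2546 = 101.9010; b·c/n = 42·1183/2546 = 19.5153
OR_MH = (561.4825 + 101.9010) / (120.5169 + 19.5153) = 663.3835 / 140.0322 = 4.73736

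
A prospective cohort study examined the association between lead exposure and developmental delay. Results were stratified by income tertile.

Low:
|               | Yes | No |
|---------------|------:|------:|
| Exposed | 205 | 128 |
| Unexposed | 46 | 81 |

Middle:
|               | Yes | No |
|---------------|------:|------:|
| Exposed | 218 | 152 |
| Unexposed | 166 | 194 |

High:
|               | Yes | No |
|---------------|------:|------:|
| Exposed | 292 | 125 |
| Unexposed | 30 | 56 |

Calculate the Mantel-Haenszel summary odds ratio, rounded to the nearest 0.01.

OR_MH = Σ(aᵢdᵢ/nᵢ) / Σ(bᵢcᵢ/nᵢ), where nᵢ is the stratum total.
Stratum 1 (Low): n = 460; a·d/n = 205·81/460 = 36.0978; b·c/n = 128·46/460 = 12.8000
Stratum 2 (Middle): n = 730; a·d/n = 218·194/730 = 57.9342; b·c/n = 152·166/730 = 34.5644
Stratum 3 (High): n = 503; a·d/n = 292·56/503 = 32.5089; b·c/n = 125·30/503 = 7.4553
OR_MH = (36.0978 + 57.9342 + 32.5089) / (12.8000 + 34.5644 + 7.4553) = 126.5410 / 54.8197 = 2.30831

2.31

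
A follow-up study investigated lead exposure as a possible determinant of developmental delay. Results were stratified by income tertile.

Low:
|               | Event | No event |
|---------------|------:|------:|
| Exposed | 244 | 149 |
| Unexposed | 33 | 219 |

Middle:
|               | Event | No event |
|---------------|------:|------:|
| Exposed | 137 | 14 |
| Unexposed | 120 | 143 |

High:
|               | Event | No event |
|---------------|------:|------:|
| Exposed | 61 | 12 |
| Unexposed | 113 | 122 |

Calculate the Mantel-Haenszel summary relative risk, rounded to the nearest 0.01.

2.52

RR_MH = Σ(aᵢ·n₀ᵢ/nᵢ) / Σ(cᵢ·n₁ᵢ/nᵢ), with n₁ᵢ = aᵢ+bᵢ (exposed), n₀ᵢ = cᵢ+dᵢ (unexposed), nᵢ = n₁ᵢ+n₀ᵢ.
Stratum 1 (Low): n₁ = 393, n₀ = 252, n = 645; a·n₀/n = 244·252/645 = 95.3302; c·n₁/n = 33·393/645 = 20.1070
Stratum 2 (Middle): n₁ = 151, n₀ = 263, n = 414; a·n₀/n = 137·263/414 = 87.0314; c·n₁/n = 120·151/414 = 43.7681
Stratum 3 (High): n₁ = 73, n₀ = 235, n = 308; a·n₀/n = 61·235/308 = 46.5422; c·n₁/n = 113·73/308 = 26.7825
RR_MH = (95.3302 + 87.0314 + 46.5422) / (20.1070 + 43.7681 + 26.7825) = 228.9038 / 90.6576 = 2.52493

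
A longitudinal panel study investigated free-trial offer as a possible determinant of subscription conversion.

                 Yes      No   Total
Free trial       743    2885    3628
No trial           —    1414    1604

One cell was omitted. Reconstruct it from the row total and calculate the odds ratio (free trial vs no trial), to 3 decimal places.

The missing cell is in the unexposed row: 1604 − 1414 = 190.
So a = 743, b = 2885, c = 190, d = 1414.
OR = (a·d)/(b·c) = (743 × 1414) / (2885 × 190) = 1050602 / 548150 = 1.91663

1.917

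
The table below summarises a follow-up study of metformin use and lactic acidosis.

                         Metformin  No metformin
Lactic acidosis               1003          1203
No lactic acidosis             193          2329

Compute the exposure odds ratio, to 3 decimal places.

Reading the table with exposure as columns: a = 1003 (Metformin, case), b = 193 (Metformin, non-case), c = 1203 (No metformin, case), d = 2329.
OR = (a·d)/(b·c) = (1003 × 2329) / (193 × 1203) = 2335987 / 232179 = 10.06115
The odds of lactic acidosis are about 10.06 times as high in the metformin group.

10.061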